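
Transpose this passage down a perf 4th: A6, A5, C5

A6 → E6
A5 → E5
C5 → G4

E6 E5 G4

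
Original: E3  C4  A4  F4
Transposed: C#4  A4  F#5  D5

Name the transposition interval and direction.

From E3 to C#4 is 6 letter names — a sixth of some quality.
E3 to C#4 is 9 semitones, which makes it a major sixth; the second version is higher, so the direction is up.
Checking another pair — F4 → D5 — gives the same interval.

up a major sixth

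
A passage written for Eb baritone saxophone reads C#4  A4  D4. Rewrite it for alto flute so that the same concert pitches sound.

A2 F3 Bb2

First find concert pitch: the Eb baritone saxophone sounds a major thirteenth below written, so C#4 A4 D4 sounds E2 C3 F2.
Then write for alto flute: it sounds a perfect fourth below written, so the part must be a perfect fourth above concert.
E2 → A2
C3 → F3
F2 → Bb2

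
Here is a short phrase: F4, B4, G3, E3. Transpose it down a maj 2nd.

Eb4 A4 F3 D3

F4 down a major second is Eb4.
B4: a second down reaches A, and 2 semitones makes it A4.
G3 down a major second is F3.
A major second down from E3 gives D3.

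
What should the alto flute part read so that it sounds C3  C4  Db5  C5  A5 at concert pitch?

F3 F4 Gb5 F5 D6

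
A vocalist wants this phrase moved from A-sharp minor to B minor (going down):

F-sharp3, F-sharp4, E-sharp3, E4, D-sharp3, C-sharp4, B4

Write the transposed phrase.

G2 G3 F#2 F3 E2 D3 C4

From A-sharp down to B is a major seventh; apply that to each pitch.
F#3 -> G2
F#4 -> G3
E#3 -> F#2
E4 -> F3
D#3 -> E2
C#4 -> D3
B4 -> C4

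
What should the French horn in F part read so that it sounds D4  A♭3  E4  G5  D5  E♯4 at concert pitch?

Written C4 sounds as F3 on the French horn in F, so concert pitches are written a perfect fifth up.
D4 to A4
Ab3 to Eb4
E4 to B4
G5 to D6
D5 to A5
E#4 to B#4

A4 Eb4 B4 D6 A5 B#4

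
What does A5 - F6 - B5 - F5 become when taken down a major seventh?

A5 down a major seventh is Bb4.
F6 down a major seventh is Gb5.
A major seventh down from B5 gives C5.
F5: a seventh down reaches G, and 11 semitones makes it Gb4.

Bb4 Gb5 C5 Gb4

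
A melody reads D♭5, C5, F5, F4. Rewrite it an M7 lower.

Ebb4 Db4 Gb4 Gb3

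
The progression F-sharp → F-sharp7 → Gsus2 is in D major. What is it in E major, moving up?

D major up to E major is a major second; each chord root moves by that interval while the quality stays the same.
F-sharp: root F-sharp up a major second → G#, giving G#.
F-sharp7: root F-sharp up a major second → G#, giving G#7.
Gsus2: root G up a major second → A, giving Asus2.

G# G#7 Asus2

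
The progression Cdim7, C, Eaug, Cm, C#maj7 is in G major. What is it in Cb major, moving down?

Fbdim7 Fb Abaug Fbm Fmaj7

G major down to Cb major is an augmented fifth; each chord root moves by that interval while the quality stays the same.
Cdim7: root C down an augmented fifth → Fb, giving Fbdim7.
C: root C down an augmented fifth → Fb, giving Fb.
Eaug: root E down an augmented fifth → Ab, giving Abaug.
Cm: root C down an augmented fifth → Fb, giving Fbm.
C#maj7: root C# down an augmented fifth → F, giving Fmaj7.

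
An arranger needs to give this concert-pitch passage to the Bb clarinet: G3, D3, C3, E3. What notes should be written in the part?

The Bb clarinet sounds a major second below written, so the written part must be a major second above concert — transpose each note up.
G3 gives A3
D3 gives E3
C3 gives D3
E3 gives F#3

A3 E3 D3 F#3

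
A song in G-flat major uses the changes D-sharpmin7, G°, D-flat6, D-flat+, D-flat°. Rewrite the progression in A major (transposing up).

G-flat major up to A major is an augmented second; each chord root moves by that interval while the quality stays the same.
D-sharpmin7: root D-sharp up an augmented second → E##, giving E##min7.
G°: root G up an augmented second → A#, giving A#°.
D-flat6: root D-flat up an augmented second → E, giving E6.
D-flat+: root D-flat up an augmented second → E, giving E+.
D-flat°: root D-flat up an augmented second → E, giving E°.

E##min7 A#° E6 E+ E°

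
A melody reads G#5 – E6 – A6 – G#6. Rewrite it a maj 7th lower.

A4 F5 Bb5 A5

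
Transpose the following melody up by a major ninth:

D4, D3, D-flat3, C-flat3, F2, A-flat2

E5 E4 Eb4 Db4 G3 Bb3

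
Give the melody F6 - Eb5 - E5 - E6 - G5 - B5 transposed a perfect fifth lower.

Bb5 Ab4 A4 A5 C5 E5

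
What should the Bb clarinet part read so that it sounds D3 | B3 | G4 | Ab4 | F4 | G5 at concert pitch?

The Bb clarinet sounds a major second below written, so the written part must be a major second above concert — transpose each note up.
D3 → E3
B3 → C#4
G4 → A4
Ab4 → Bb4
F4 → G4
G5 → A5

E3 C#4 A4 Bb4 G4 A5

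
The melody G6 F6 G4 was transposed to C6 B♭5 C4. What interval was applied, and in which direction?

down a perfect fifth

Take the first pair: G6 → C6. G to C spans 5 letter names, so the interval is some kind of fifth.
C6 to G6 is 7 semitones, which makes it a perfect fifth; the second version is lower, so the direction is down.
Checking another pair — G4 → C4 — gives the same interval.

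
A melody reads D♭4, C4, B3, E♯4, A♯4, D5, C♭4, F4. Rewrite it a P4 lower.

Ab3 G3 F#3 B#3 E#4 A4 Gb3 C4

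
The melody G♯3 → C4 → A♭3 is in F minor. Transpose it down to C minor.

D#3 G3 Eb3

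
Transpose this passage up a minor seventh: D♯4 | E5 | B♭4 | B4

D#4 gives C#5
E5 gives D6
Bb4 gives Ab5
B4 gives A5

C#5 D6 Ab5 A5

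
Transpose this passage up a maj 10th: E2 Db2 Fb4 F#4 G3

G#3 F3 Ab5 A#5 B4

A major tenth up from E2 gives G#3.
Db2 up a major tenth is F3.
Fb4: a tenth up reaches A, and 16 semitones makes it Ab5.
A major tenth up from F#4 gives A#5.
G3 up a major tenth is B4.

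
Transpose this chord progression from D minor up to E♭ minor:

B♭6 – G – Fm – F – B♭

D minor up to E♭ minor is a minor second; each chord root moves by that interval while the quality stays the same.
B♭6: root B♭ up a minor second → Cb, giving Cb6.
G: root G up a minor second → Ab, giving Ab.
Fm: root F up a minor second → Gb, giving Gbm.
F: root F up a minor second → Gb, giving Gb.
B♭: root B♭ up a minor second → Cb, giving Cb.

Cb6 Ab Gbm Gb Cb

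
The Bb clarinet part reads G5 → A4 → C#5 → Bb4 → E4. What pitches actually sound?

The Bb clarinet sounds a major second below written, so transpose each written note down a major second.
G5 becomes F5
A4 becomes G4
C#5 becomes B4
Bb4 becomes Ab4
E4 becomes D4

F5 G4 B4 Ab4 D4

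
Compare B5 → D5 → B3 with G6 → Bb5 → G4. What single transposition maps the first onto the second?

From B5 to G6 is 6 letter names — a sixth of some quality.
B5 to G6 is 8 semitones, which makes it a minor sixth; the second version is higher, so the direction is up.
Checking another pair — B3 → G4 — gives the same interval.

up a minor sixth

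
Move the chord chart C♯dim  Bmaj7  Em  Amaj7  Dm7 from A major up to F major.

Adim Gmaj7 Cm Fmaj7 Bbm7

A major up to F major is a minor sixth; each chord root moves by that interval while the quality stays the same.
C♯dim: root C♯ up a minor sixth → A, giving Adim.
Bmaj7: root B up a minor sixth → G, giving Gmaj7.
Em: root E up a minor sixth → C, giving Cm.
Amaj7: root A up a minor sixth → F, giving Fmaj7.
Dm7: root D up a minor sixth → Bb, giving Bbm7.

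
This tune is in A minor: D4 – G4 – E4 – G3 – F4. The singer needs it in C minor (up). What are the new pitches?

A minor to C minor up is a minor third, so every note moves up by that interval.
D4 becomes F4
G4 becomes Bb4
E4 becomes G4
G3 becomes Bb3
F4 becomes Ab4

F4 Bb4 G4 Bb3 Ab4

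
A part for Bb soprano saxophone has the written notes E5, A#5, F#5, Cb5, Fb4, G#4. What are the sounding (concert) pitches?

Written C4 on the Bb soprano saxophone sounds as Bb3, a major second lower; apply that shift to every note.
E5 gives D5
A#5 gives G#5
F#5 gives E5
Cb5 gives Bbb4
Fb4 gives Ebb4
G#4 gives F#4

D5 G#5 E5 Bbb4 Ebb4 F#4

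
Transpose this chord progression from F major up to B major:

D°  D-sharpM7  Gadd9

G#° G##M7 C#add9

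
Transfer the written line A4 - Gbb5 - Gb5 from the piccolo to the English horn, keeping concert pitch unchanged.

E6 Dbb7 Db7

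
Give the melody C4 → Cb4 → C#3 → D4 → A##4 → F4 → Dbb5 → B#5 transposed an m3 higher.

Eb4 Ebb4 E3 F4 C##5 Ab4 Fbb5 D#6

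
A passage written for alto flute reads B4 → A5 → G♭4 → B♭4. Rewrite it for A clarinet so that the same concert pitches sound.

A4 G5 Fb4 Ab4

First find concert pitch: the alto flute sounds a perfect fourth below written, so B4 A5 G♭4 B♭4 sounds F#4 E5 Db4 F4.
Then write for A clarinet: it sounds a minor third below written, so the part must be a minor third above concert.
F#4 → A4
E5 → G5
Db4 → Fb4
F4 → Ab4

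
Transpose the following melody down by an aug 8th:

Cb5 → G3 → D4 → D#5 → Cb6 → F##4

Cb5: an octave down reaches C, and 13 semitones makes it Cbb4.
G3: an octave down reaches G, and 13 semitones makes it Gb2.
D4 down an augmented octave is Db3.
D#5 down an augmented octave is D4.
Cb6: an octave down reaches C, and 13 semitones makes it Cbb5.
F##4 down an augmented octave is F#3.

Cbb4 Gb2 Db3 D4 Cbb5 F#3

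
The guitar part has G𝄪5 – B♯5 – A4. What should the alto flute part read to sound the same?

C##5 E#5 D4

First find concert pitch: the guitar sounds a perfect octave below written, so G𝄪5 B♯5 A4 sounds G##4 B#4 A3.
Then write for alto flute: it sounds a perfect fourth below written, so the part must be a perfect fourth above concert.
G##4 → C##5
B#4 → E#5
A3 → D4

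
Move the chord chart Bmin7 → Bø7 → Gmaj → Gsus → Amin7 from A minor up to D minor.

Emin7 Eø7 Cmaj Csus Dmin7

A minor up to D minor is a perfect fourth; each chord root moves by that interval while the quality stays the same.
Bmin7: root B up a perfect fourth → E, giving Emin7.
Bø7: root B up a perfect fourth → E, giving Eø7.
Gmaj: root G up a perfect fourth → C, giving Cmaj.
Gsus: root G up a perfect fourth → C, giving Csus.
Amin7: root A up a perfect fourth → D, giving Dmin7.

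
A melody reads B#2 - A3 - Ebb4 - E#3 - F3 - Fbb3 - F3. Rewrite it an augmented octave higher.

B#2: an octave up reaches B, and 13 semitones makes it B##3.
An augmented octave up from A3 gives A#4.
Ebb4 up an augmented octave is Eb5.
E#3 up an augmented octave is E##4.
F3 up an augmented octave is F#4.
Fbb3: an octave up reaches F, and 13 semitones makes it Fb4.
F3: an octave up reaches F, and 13 semitones makes it F#4.

B##3 A#4 Eb5 E##4 F#4 Fb4 F#4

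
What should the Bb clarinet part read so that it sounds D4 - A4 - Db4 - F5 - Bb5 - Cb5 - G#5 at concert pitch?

E4 B4 Eb4 G5 C6 Db5 A#5

The Bb clarinet sounds a major second below written, so the written part must be a major second above concert — transpose each note up.
D4 to E4
A4 to B4
Db4 to Eb4
F5 to G5
Bb5 to C6
Cb5 to Db5
G#5 to A#5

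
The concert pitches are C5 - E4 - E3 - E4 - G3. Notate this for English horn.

The English horn sounds a perfect fifth below written, so the written part must be a perfect fifth above concert — transpose each note up.
C5 gives G5
E4 gives B4
E3 gives B3
E4 gives B4
G3 gives D4

G5 B4 B3 B4 D4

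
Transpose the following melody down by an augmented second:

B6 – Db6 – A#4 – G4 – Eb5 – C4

Ab6 Cbb6 G4 Fb4 Dbb5 Bbb3

B6: a second down reaches A, and 3 semitones makes it Ab6.
Db6: a second down reaches C, and 3 semitones makes it Cbb6.
A#4 down an augmented second is G4.
G4: a second down reaches F, and 3 semitones makes it Fb4.
An augmented second down from Eb5 gives Dbb5.
An augmented second down from C4 gives Bbb3.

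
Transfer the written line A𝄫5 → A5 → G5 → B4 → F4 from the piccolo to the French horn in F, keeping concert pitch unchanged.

Ebb7 E7 D7 F#6 C6

First find concert pitch: the piccolo sounds a perfect octave above written, so A𝄫5 A5 G5 B4 F4 sounds Abb6 A6 G6 B5 F5.
Then write for French horn in F: it sounds a perfect fifth below written, so the part must be a perfect fifth above concert.
Abb6 → Ebb7
A6 → E7
G6 → D7
B5 → F#6
F5 → C6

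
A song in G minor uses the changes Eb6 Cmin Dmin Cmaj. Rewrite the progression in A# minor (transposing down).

F#6 D#min E#min D#maj

G minor down to A# minor is a diminished seventh; each chord root moves by that interval while the quality stays the same.
Eb6: root Eb down a diminished seventh → F#, giving F#6.
Cmin: root C down a diminished seventh → D#, giving D#min.
Dmin: root D down a diminished seventh → E#, giving E#min.
Cmaj: root C down a diminished seventh → D#, giving D#maj.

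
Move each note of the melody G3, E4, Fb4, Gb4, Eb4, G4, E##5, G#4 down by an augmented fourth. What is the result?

Db3 Bb3 Cbb4 Dbb4 Bbb3 Db4 B#4 D4

G3 down an augmented fourth is Db3.
E4 down an augmented fourth is Bb3.
An augmented fourth down from Fb4 gives Cbb4.
Gb4: a fourth down reaches D, and 6 semitones makes it Dbb4.
Eb4 down an augmented fourth is Bbb3.
G4: a fourth down reaches D, and 6 semitones makes it Db4.
An augmented fourth down from E##5 gives B#4.
An augmented fourth down from G#4 gives D4.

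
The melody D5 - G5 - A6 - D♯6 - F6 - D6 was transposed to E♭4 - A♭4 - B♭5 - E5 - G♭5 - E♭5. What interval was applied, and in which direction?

From D5 to Eb4 is 7 letter names — a seventh of some quality.
Eb4 to D5 is 11 semitones, which makes it a major seventh; the second version is lower, so the direction is down.
Checking another pair — D6 → Eb5 — gives the same interval.

down a major seventh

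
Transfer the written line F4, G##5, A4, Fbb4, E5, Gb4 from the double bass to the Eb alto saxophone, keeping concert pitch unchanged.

First find concert pitch: the double bass sounds a perfect octave below written, so F4 G##5 A4 Fbb4 E5 Gb4 sounds F3 G##4 A3 Fbb3 E4 Gb3.
Then write for Eb alto saxophone: it sounds a major sixth below written, so the part must be a major sixth above concert.
F3 → D4
G##4 → E##5
A3 → F#4
Fbb3 → Dbb4
E4 → C#5
Gb3 → Eb4

D4 E##5 F#4 Dbb4 C#5 Eb4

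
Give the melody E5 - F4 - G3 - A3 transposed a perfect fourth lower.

B4 C4 D3 E3

E5: a fourth down reaches B, and 5 semitones makes it B4.
F4 down a perfect fourth is C4.
G3: a fourth down reaches D, and 5 semitones makes it D3.
A3: a fourth down reaches E, and 5 semitones makes it E3.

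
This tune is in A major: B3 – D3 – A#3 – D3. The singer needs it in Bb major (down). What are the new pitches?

From A down to Bb is a major seventh; apply that to each pitch.
B3 to C3
D3 to Eb2
A#3 to B2
D3 to Eb2

C3 Eb2 B2 Eb2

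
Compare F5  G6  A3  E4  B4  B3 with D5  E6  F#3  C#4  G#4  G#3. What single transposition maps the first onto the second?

down a minor third

From F5 to D5 is 3 letter names — a third of some quality.
D5 to F5 is 3 semitones, which makes it a minor third; the second version is lower, so the direction is down.
Checking another pair — B3 → G#3 — gives the same interval.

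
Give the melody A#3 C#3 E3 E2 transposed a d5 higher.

E4 G3 Bb3 Bb2

A#3 to E4
C#3 to G3
E3 to Bb3
E2 to Bb2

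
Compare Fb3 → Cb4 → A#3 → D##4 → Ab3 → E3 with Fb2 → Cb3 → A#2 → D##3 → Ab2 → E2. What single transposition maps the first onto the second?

Take the first pair: Fb3 → Fb2. F to F spans 8 letter names, so the interval is some kind of octave.
Fb2 to Fb3 is 12 semitones, which makes it a perfect octave; the second version is lower, so the direction is down.
Checking another pair — E3 → E2 — gives the same interval.

down a perfect octave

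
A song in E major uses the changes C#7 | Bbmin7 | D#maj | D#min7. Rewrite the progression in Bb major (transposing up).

G7 Fbmin7 Amaj Amin7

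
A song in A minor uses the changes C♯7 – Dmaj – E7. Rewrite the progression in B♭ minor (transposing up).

D7 Ebmaj F7

A minor up to B♭ minor is a minor second; each chord root moves by that interval while the quality stays the same.
C♯7: root C♯ up a minor second → D, giving D7.
Dmaj: root D up a minor second → Eb, giving Ebmaj.
E7: root E up a minor second → F, giving F7.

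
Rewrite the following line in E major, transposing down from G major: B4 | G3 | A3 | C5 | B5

G major to E major down is a minor third, so every note moves down by that interval.
B4 becomes G#4
G3 becomes E3
A3 becomes F#3
C5 becomes A4
B5 becomes G#5

G#4 E3 F#3 A4 G#5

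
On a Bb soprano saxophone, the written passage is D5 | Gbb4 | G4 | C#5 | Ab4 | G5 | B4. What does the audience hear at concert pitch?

C5 Fbb4 F4 B4 Gb4 F5 A4

Written C4 on the Bb soprano saxophone sounds as Bb3, a major second lower; apply that shift to every note.
D5 → C5
Gbb4 → Fbb4
G4 → F4
C#5 → B4
Ab4 → Gb4
G5 → F5
B4 → A4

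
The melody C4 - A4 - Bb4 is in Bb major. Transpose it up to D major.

E4 C#5 D5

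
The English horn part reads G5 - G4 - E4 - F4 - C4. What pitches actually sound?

Written C4 on the English horn sounds as F3, a perfect fifth lower; apply that shift to every note.
G5 → C5
G4 → C4
E4 → A3
F4 → Bb3
C4 → F3

C5 C4 A3 Bb3 F3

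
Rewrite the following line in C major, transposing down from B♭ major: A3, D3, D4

B♭ major to C major down is a minor seventh, so every note moves down by that interval.
A3 to B2
D3 to E2
D4 to E3

B2 E2 E3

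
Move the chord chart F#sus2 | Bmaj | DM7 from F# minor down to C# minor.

C#sus2 F#maj AM7

F# minor down to C# minor is a perfect fourth; each chord root moves by that interval while the quality stays the same.
F#sus2: root F# down a perfect fourth → C#, giving C#sus2.
Bmaj: root B down a perfect fourth → F#, giving F#maj.
DM7: root D down a perfect fourth → A, giving AM7.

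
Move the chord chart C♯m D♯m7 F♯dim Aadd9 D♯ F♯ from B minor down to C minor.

Dm Em7 Gdim Bbadd9 E G

B minor down to C minor is a major seventh; each chord root moves by that interval while the quality stays the same.
C♯m: root C♯ down a major seventh → D, giving Dm.
D♯m7: root D♯ down a major seventh → E, giving Em7.
F♯dim: root F♯ down a major seventh → G, giving Gdim.
Aadd9: root A down a major seventh → Bb, giving Bbadd9.
D♯: root D♯ down a major seventh → E, giving E.
F♯: root F♯ down a major seventh → G, giving G.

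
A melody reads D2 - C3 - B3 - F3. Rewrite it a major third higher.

A major third up from D2 gives F#2.
A major third up from C3 gives E3.
B3: a third up reaches D, and 4 semitones makes it D#4.
F3 up a major third is A3.

F#2 E3 D#4 A3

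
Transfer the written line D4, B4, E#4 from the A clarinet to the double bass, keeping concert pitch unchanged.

First find concert pitch: the A clarinet sounds a minor third below written, so D4 B4 E#4 sounds B3 G#4 C##4.
Then write for double bass: it sounds a perfect octave below written, so the part must be a perfect octave above concert.
B3 → B4
G#4 → G#5
C##4 → C##5

B4 G#5 C##5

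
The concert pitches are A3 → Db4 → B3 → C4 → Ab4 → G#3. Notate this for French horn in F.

E4 Ab4 F#4 G4 Eb5 D#4

The French horn in F sounds a perfect fifth below written, so the written part must be a perfect fifth above concert — transpose each note up.
A3 to E4
Db4 to Ab4
B3 to F#4
C4 to G4
Ab4 to Eb5
G#3 to D#4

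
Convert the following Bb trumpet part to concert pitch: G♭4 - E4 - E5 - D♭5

The Bb trumpet sounds a major second below written, so transpose each written note down a major second.
Gb4 gives Fb4
E4 gives D4
E5 gives D5
Db5 gives Cb5

Fb4 D4 D5 Cb5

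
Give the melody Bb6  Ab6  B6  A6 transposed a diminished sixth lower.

Bb6: a sixth down reaches D, and 7 semitones makes it D#6.
A diminished sixth down from Ab6 gives C#6.
A diminished sixth down from B6 gives D##6.
A6 down a diminished sixth is C##6.

D#6 C#6 D##6 C##6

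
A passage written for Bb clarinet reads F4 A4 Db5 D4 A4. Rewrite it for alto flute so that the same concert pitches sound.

First find concert pitch: the Bb clarinet sounds a major second below written, so F4 A4 Db5 D4 A4 sounds Eb4 G4 Cb5 C4 G4.
Then write for alto flute: it sounds a perfect fourth below written, so the part must be a perfect fourth above concert.
Eb4 → Ab4
G4 → C5
Cb5 → Fb5
C4 → F4
G4 → C5

Ab4 C5 Fb5 F4 C5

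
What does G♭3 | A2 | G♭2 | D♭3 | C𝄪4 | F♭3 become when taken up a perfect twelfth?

Gb3 becomes Db5
A2 becomes E4
Gb2 becomes Db4
Db3 becomes Ab4
C##4 becomes G##5
Fb3 becomes Cb5

Db5 E4 Db4 Ab4 G##5 Cb5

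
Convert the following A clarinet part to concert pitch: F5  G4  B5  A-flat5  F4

Written C4 on the A clarinet sounds as A3, a minor third lower; apply that shift to every note.
F5 to D5
G4 to E4
B5 to G#5
Ab5 to F5
F4 to D4

D5 E4 G#5 F5 D4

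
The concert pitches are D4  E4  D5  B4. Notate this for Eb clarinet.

B3 C#4 B4 G#4

Written C4 sounds as Eb4 on the Eb clarinet, so concert pitches are written a minor third down.
D4 to B3
E4 to C#4
D5 to B4
B4 to G#4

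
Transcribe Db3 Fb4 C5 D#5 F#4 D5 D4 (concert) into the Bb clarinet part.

Eb3 Gb4 D5 E#5 G#4 E5 E4

The Bb clarinet sounds a major second below written, so the written part must be a major second above concert — transpose each note up.
Db3 to Eb3
Fb4 to Gb4
C5 to D5
D#5 to E#5
F#4 to G#4
D5 to E5
D4 to E4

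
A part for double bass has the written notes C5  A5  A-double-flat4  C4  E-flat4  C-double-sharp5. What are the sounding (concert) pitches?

The double bass sounds a perfect octave below written, so transpose each written note down a perfect octave.
C5 gives C4
A5 gives A4
Abb4 gives Abb3
C4 gives C3
Eb4 gives Eb3
C##5 gives C##4

C4 A4 Abb3 C3 Eb3 C##4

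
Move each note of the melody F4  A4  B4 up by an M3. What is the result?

F4: a third up reaches A, and 4 semitones makes it A4.
A4 up a major third is C#5.
B4: a third up reaches D, and 4 semitones makes it D#5.

A4 C#5 D#5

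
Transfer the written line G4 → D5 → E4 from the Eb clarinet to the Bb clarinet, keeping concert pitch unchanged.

First find concert pitch: the Eb clarinet sounds a minor third above written, so G4 D5 E4 sounds Bb4 F5 G4.
Then write for Bb clarinet: it sounds a major second below written, so the part must be a major second above concert.
Bb4 → C5
F5 → G5
G4 → A4

C5 G5 A4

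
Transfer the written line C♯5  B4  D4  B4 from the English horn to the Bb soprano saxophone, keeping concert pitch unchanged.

G#4 F#4 A3 F#4

First find concert pitch: the English horn sounds a perfect fifth below written, so C♯5 B4 D4 B4 sounds F#4 E4 G3 E4.
Then write for Bb soprano saxophone: it sounds a major second below written, so the part must be a major second above concert.
F#4 → G#4
E4 → F#4
G3 → A3
E4 → F#4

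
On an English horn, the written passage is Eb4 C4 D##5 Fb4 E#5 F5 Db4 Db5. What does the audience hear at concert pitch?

The English horn sounds a perfect fifth below written, so transpose each written note down a perfect fifth.
Eb4 becomes Ab3
C4 becomes F3
D##5 becomes G##4
Fb4 becomes Bbb3
E#5 becomes A#4
F5 becomes Bb4
Db4 becomes Gb3
Db5 becomes Gb4

Ab3 F3 G##4 Bbb3 A#4 Bb4 Gb3 Gb4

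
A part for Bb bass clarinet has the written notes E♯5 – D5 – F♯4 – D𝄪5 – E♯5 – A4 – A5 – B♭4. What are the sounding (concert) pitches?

The Bb bass clarinet sounds a major ninth below written, so transpose each written note down a major ninth.
E#5 -> D#4
D5 -> C4
F#4 -> E3
D##5 -> C##4
E#5 -> D#4
A4 -> G3
A5 -> G4
Bb4 -> Ab3

D#4 C4 E3 C##4 D#4 G3 G4 Ab3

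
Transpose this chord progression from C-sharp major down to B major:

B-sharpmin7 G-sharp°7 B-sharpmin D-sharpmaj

A#min7 F#°7 A#min C#maj

C-sharp major down to B major is a major second; each chord root moves by that interval while the quality stays the same.
B-sharpmin7: root B-sharp down a major second → A#, giving A#min7.
G-sharp°7: root G-sharp down a major second → F#, giving F#°7.
B-sharpmin: root B-sharp down a major second → A#, giving A#min.
D-sharpmaj: root D-sharp down a major second → C#, giving C#maj.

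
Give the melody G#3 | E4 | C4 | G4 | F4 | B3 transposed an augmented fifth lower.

C3 Ab3 Fb3 Cb4 Bbb3 Eb3

G#3 down an augmented fifth is C3.
E4 down an augmented fifth is Ab3.
An augmented fifth down from C4 gives Fb3.
G4 down an augmented fifth is Cb4.
An augmented fifth down from F4 gives Bbb3.
B3 down an augmented fifth is Eb3.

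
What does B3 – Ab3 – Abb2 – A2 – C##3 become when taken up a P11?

E5 Db5 Dbb4 D4 F##4

B3 to E5
Ab3 to Db5
Abb2 to Dbb4
A2 to D4
C##3 to F##4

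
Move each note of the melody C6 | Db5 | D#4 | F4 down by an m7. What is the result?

D5 Eb4 E#3 G3

C6 becomes D5
Db5 becomes Eb4
D#4 becomes E#3
F4 becomes G3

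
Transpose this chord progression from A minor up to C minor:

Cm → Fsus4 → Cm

Ebm Absus4 Ebm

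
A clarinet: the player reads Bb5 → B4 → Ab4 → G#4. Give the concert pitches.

G5 G#4 F4 E#4

The A clarinet sounds a minor third below written, so transpose each written note down a minor third.
Bb5 to G5
B4 to G#4
Ab4 to F4
G#4 to E#4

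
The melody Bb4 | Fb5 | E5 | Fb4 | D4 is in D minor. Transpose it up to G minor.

Eb5 Bbb5 A5 Bbb4 G4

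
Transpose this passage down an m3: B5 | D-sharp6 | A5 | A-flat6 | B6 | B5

B5: a third down reaches G, and 3 semitones makes it G#5.
D#6: a third down reaches B, and 3 semitones makes it B#5.
A minor third down from A5 gives F#5.
Ab6 down a minor third is F6.
A minor third down from B6 gives G#6.
B5: a third down reaches G, and 3 semitones makes it G#5.

G#5 B#5 F#5 F6 G#6 G#5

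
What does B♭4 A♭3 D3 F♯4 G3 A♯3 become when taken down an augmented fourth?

Fb4 Ebb3 Ab2 C4 Db3 E3

Bb4: a fourth down reaches F, and 6 semitones makes it Fb4.
Ab3: a fourth down reaches E, and 6 semitones makes it Ebb3.
An augmented fourth down from D3 gives Ab2.
F#4: a fourth down reaches C, and 6 semitones makes it C4.
G3: a fourth down reaches D, and 6 semitones makes it Db3.
A#3 down an augmented fourth is E3.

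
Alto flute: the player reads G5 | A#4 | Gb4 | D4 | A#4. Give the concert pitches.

D5 E#4 Db4 A3 E#4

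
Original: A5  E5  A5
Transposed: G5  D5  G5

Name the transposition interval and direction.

down a major second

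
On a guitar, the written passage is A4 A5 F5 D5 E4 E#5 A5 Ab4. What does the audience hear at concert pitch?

Written C4 on the guitar sounds as C3, a perfect octave lower; apply that shift to every note.
A4 to A3
A5 to A4
F5 to F4
D5 to D4
E4 to E3
E#5 to E#4
A5 to A4
Ab4 to Ab3

A3 A4 F4 D4 E3 E#4 A4 Ab3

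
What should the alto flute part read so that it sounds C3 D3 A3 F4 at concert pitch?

F3 G3 D4 Bb4

Written C4 sounds as G3 on the alto flute, so concert pitches are written a perfect fourth up.
C3 to F3
D3 to G3
A3 to D4
F4 to Bb4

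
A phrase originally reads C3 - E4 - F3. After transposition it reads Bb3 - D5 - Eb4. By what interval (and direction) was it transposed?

up a minor seventh

Take the first pair: C3 → Bb3. C to B spans 7 letter names, so the interval is some kind of seventh.
C3 to Bb3 is 10 semitones, which makes it a minor seventh; the second version is higher, so the direction is up.
Checking another pair — F3 → Eb4 — gives the same interval.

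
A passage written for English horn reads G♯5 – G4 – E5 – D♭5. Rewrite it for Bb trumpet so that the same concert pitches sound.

D#5 D4 B4 Ab4

First find concert pitch: the English horn sounds a perfect fifth below written, so G♯5 G4 E5 D♭5 sounds C#5 C4 A4 Gb4.
Then write for Bb trumpet: it sounds a major second below written, so the part must be a major second above concert.
C#5 → D#5
C4 → D4
A4 → B4
Gb4 → Ab4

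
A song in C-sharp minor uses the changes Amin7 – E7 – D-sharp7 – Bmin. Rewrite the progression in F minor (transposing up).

C-sharp minor up to F minor is a diminished fourth; each chord root moves by that interval while the quality stays the same.
Amin7: root A up a diminished fourth → Db, giving Dbmin7.
E7: root E up a diminished fourth → Ab, giving Ab7.
D-sharp7: root D-sharp up a diminished fourth → G, giving G7.
Bmin: root B up a diminished fourth → Eb, giving Ebmin.

Dbmin7 Ab7 G7 Ebmin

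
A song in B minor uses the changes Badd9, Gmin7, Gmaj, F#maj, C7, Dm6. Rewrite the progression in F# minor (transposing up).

B minor up to F# minor is a perfect fifth; each chord root moves by that interval while the quality stays the same.
Badd9: root B up a perfect fifth → F#, giving F#add9.
Gmin7: root G up a perfect fifth → D, giving Dmin7.
Gmaj: root G up a perfect fifth → D, giving Dmaj.
F#maj: root F# up a perfect fifth → C#, giving C#maj.
C7: root C up a perfect fifth → G, giving G7.
Dm6: root D up a perfect fifth → A, giving Am6.

F#add9 Dmin7 Dmaj C#maj G7 Am6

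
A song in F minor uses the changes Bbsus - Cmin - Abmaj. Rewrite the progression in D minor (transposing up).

Gsus Amin Fmaj

F minor up to D minor is a major sixth; each chord root moves by that interval while the quality stays the same.
Bbsus: root Bb up a major sixth → G, giving Gsus.
Cmin: root C up a major sixth → A, giving Amin.
Abmaj: root Ab up a major sixth → F, giving Fmaj.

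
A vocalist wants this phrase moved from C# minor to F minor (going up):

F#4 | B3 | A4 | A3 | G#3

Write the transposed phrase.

Bb4 Eb4 Db5 Db4 C4

From C# up to F is a diminished fourth; apply that to each pitch.
F#4 → Bb4
B3 → Eb4
A4 → Db5
A3 → Db4
G#3 → C4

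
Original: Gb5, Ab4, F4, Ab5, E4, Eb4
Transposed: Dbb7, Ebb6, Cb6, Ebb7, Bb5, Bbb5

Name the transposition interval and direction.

up a diminished twelfth

From Gb5 to Dbb7 is 12 letter names — a twelfth of some quality.
Gb5 to Dbb7 is 18 semitones, which makes it a diminished twelfth; the second version is higher, so the direction is up.
Checking another pair — Eb4 → Bbb5 — gives the same interval.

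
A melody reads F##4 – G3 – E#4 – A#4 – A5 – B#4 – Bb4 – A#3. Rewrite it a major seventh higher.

F##4 up a major seventh is E##5.
G3 up a major seventh is F#4.
E#4 up a major seventh is D##5.
A#4: a seventh up reaches G, and 11 semitones makes it G##5.
A major seventh up from A5 gives G#6.
A major seventh up from B#4 gives A##5.
A major seventh up from Bb4 gives A5.
A major seventh up from A#3 gives G##4.

E##5 F#4 D##5 G##5 G#6 A##5 A5 G##4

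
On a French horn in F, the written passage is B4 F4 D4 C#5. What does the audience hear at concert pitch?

E4 Bb3 G3 F#4

The French horn in F sounds a perfect fifth below written, so transpose each written note down a perfect fifth.
B4 -> E4
F4 -> Bb3
D4 -> G3
C#5 -> F#4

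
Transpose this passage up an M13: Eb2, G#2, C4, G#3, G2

C4 E#4 A5 E#5 E4

Eb2 → C4
G#2 → E#4
C4 → A5
G#3 → E#5
G2 → E4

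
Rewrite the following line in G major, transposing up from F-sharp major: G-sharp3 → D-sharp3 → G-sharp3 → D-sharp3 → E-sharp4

A3 E3 A3 E3 F#4

From F-sharp up to G is a minor second; apply that to each pitch.
G#3 becomes A3
D#3 becomes E3
G#3 becomes A3
D#3 becomes E3
E#4 becomes F#4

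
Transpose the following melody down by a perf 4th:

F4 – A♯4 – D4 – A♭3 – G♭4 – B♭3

C4 E#4 A3 Eb3 Db4 F3

F4 down a perfect fourth is C4.
A perfect fourth down from A#4 gives E#4.
D4: a fourth down reaches A, and 5 semitones makes it A3.
Ab3 down a perfect fourth is Eb3.
Gb4 down a perfect fourth is Db4.
A perfect fourth down from Bb3 gives F3.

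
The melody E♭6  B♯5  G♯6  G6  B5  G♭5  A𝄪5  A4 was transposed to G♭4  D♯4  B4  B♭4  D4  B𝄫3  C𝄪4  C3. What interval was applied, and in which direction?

Take the first pair: Eb6 → Gb4. E to G spans 13 letter names, so the interval is some kind of thirteenth.
Gb4 to Eb6 is 21 semitones, which makes it a major thirteenth; the second version is lower, so the direction is down.
Checking another pair — A4 → C3 — gives the same interval.

down a major thirteenth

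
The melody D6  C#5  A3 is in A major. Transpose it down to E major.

A5 G#4 E3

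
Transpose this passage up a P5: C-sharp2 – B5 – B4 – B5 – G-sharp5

G#2 F#6 F#5 F#6 D#6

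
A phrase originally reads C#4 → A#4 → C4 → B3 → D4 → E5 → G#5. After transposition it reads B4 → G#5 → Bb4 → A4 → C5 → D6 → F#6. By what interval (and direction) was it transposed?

up a minor seventh

Take the first pair: C#4 → B4. C to B spans 7 letter names, so the interval is some kind of seventh.
C#4 to B4 is 10 semitones, which makes it a minor seventh; the second version is higher, so the direction is up.
Checking another pair — G#5 → F#6 — gives the same interval.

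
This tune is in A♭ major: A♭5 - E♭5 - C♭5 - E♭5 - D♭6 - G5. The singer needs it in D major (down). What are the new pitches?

D5 A4 F4 A4 G5 C#5

A♭ major to D major down is a diminished fifth, so every note moves down by that interval.
Ab5 to D5
Eb5 to A4
Cb5 to F4
Eb5 to A4
Db6 to G5
G5 to C#5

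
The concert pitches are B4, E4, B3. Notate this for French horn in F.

F#5 B4 F#4

Written C4 sounds as F3 on the French horn in F, so concert pitches are written a perfect fifth up.
B4 gives F#5
E4 gives B4
B3 gives F#4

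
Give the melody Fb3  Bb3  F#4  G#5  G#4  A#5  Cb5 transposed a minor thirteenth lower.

Fb3: a thirteenth down reaches A, and 20 semitones makes it Ab1.
Bb3: a thirteenth down reaches D, and 20 semitones makes it D2.
F#4: a thirteenth down reaches A, and 20 semitones makes it A#2.
A minor thirteenth down from G#5 gives B#3.
G#4 down a minor thirteenth is B#2.
A minor thirteenth down from A#5 gives C##4.
Cb5: a thirteenth down reaches E, and 20 semitones makes it Eb3.

Ab1 D2 A#2 B#3 B#2 C##4 Eb3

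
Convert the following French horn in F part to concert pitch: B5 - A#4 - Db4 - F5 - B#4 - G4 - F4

Written C4 on the French horn in F sounds as F3, a perfect fifth lower; apply that shift to every note.
B5 to E5
A#4 to D#4
Db4 to Gb3
F5 to Bb4
B#4 to E#4
G4 to C4
F4 to Bb3

E5 D#4 Gb3 Bb4 E#4 C4 Bb3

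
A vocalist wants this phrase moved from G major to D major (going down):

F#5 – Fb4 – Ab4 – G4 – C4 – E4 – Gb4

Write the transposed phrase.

G major to D major down is a perfect fourth, so every note moves down by that interval.
F#5 becomes C#5
Fb4 becomes Cb4
Ab4 becomes Eb4
G4 becomes D4
C4 becomes G3
E4 becomes B3
Gb4 becomes Db4

C#5 Cb4 Eb4 D4 G3 B3 Db4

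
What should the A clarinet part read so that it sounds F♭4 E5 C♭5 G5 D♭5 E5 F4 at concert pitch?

Abb4 G5 Ebb5 Bb5 Fb5 G5 Ab4

Written C4 sounds as A3 on the A clarinet, so concert pitches are written a minor third up.
Fb4 gives Abb4
E5 gives G5
Cb5 gives Ebb5
G5 gives Bb5
Db5 gives Fb5
E5 gives G5
F4 gives Ab4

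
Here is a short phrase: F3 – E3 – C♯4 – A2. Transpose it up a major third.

A3 G#3 E#4 C#3

A major third up from F3 gives A3.
E3 up a major third is G#3.
C#4: a third up reaches E, and 4 semitones makes it E#4.
A2: a third up reaches C, and 4 semitones makes it C#3.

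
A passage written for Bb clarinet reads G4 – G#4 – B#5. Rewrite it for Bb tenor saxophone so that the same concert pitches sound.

G5 G#5 B#6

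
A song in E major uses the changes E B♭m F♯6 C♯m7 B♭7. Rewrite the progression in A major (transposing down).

A Ebm B6 F#m7 Eb7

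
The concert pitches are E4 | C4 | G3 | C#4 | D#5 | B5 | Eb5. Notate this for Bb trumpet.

F#4 D4 A3 D#4 E#5 C#6 F5

The Bb trumpet sounds a major second below written, so the written part must be a major second above concert — transpose each note up.
E4 becomes F#4
C4 becomes D4
G3 becomes A3
C#4 becomes D#4
D#5 becomes E#5
B5 becomes C#6
Eb5 becomes F5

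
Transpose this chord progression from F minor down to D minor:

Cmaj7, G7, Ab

F minor down to D minor is a minor third; each chord root moves by that interval while the quality stays the same.
Cmaj7: root C down a minor third → A, giving Amaj7.
G7: root G down a minor third → E, giving E7.
Ab: root Ab down a minor third → F, giving F.

Amaj7 E7 F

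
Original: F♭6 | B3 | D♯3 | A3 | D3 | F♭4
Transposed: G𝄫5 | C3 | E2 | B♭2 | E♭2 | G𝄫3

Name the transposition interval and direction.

down a major seventh

From Fb6 to Gbb5 is 7 letter names — a seventh of some quality.
Gbb5 to Fb6 is 11 semitones, which makes it a major seventh; the second version is lower, so the direction is down.
Checking another pair — Fb4 → Gbb3 — gives the same interval.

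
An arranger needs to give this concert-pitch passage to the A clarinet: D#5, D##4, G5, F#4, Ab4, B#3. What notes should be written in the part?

F#5 F##4 Bb5 A4 Cb5 D#4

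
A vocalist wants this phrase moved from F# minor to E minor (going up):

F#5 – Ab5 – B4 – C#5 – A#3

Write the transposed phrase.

E6 Gb6 A5 B5 G#4

From F# up to E is a minor seventh; apply that to each pitch.
F#5 → E6
Ab5 → Gb6
B4 → A5
C#5 → B5
A#3 → G#4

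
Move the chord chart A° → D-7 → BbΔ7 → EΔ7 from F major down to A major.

C#° F#-7 DΔ7 G#Δ7

F major down to A major is a minor sixth; each chord root moves by that interval while the quality stays the same.
A°: root A down a minor sixth → C#, giving C#°.
D-7: root D down a minor sixth → F#, giving F#-7.
BbΔ7: root Bb down a minor sixth → D, giving DΔ7.
EΔ7: root E down a minor sixth → G#, giving G#Δ7.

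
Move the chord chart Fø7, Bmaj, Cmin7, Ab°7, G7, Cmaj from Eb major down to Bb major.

Cø7 F#maj Gmin7 Eb°7 D7 Gmaj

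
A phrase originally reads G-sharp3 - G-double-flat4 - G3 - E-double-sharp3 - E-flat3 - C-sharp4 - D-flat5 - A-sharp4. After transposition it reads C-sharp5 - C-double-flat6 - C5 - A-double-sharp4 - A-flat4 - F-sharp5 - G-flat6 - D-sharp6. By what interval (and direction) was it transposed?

up a perfect eleventh

From G#3 to C#5 is 11 letter names — an eleventh of some quality.
G#3 to C#5 is 17 semitones, which makes it a perfect eleventh; the second version is higher, so the direction is up.
Checking another pair — A#4 → D#6 — gives the same interval.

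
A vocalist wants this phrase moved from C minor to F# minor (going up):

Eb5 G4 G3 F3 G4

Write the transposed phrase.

A5 C#5 C#4 B3 C#5

C minor to F# minor up is an augmented fourth, so every note moves up by that interval.
Eb5 to A5
G4 to C#5
G3 to C#4
F3 to B3
G4 to C#5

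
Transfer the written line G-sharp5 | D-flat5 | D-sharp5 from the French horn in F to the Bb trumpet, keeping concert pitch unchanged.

D#5 Ab4 A#4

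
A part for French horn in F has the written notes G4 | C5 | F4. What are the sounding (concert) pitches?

Written C4 on the French horn in F sounds as F3, a perfect fifth lower; apply that shift to every note.
G4 gives C4
C5 gives F4
F4 gives Bb3

C4 F4 Bb3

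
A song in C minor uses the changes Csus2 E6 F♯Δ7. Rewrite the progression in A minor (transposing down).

Asus2 C#6 D#Δ7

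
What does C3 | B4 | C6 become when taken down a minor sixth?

E2 D#4 E5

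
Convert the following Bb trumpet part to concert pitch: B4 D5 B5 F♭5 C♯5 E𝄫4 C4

Written C4 on the Bb trumpet sounds as Bb3, a major second lower; apply that shift to every note.
B4 gives A4
D5 gives C5
B5 gives A5
Fb5 gives Ebb5
C#5 gives B4
Ebb4 gives Dbb4
C4 gives Bb3

A4 C5 A5 Ebb5 B4 Dbb4 Bb3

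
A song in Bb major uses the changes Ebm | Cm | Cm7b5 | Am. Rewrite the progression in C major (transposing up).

Fm Dm Dm7b5 Bm

Bb major up to C major is a major second; each chord root moves by that interval while the quality stays the same.
Ebm: root Eb up a major second → F, giving Fm.
Cm: root C up a major second → D, giving Dm.
Cm7b5: root C up a major second → D, giving Dm7b5.
Am: root A up a major second → B, giving Bm.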